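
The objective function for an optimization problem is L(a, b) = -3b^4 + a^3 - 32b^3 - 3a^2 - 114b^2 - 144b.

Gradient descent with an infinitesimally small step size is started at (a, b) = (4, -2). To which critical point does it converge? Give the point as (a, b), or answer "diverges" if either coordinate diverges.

L is separable, so gradient descent decouples: a follows -∂L/∂a, b follows -∂L/∂b.
∂L/∂a = 3a(a - 2); at a=4 this is 24, so a decreases.
∂L/∂b = -12(b + 1)(b + 3)(b + 4); at b=-2 this is 24, so b decreases.
a converges to its nearest critical value 2 (a local min of the a-part); b converges to -3. The iterate converges to (2, -3).

(2, -3)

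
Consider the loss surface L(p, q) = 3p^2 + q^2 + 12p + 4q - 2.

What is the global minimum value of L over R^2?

L(p,q) separates as A(p) + B(q) − 2, so its minimum is min A + min B − 2.
A'(p) = 6p + 12 vanishes at p ∈ {-2}; B'(q) = 2q + 4 vanishes at q ∈ {-2}.
Local minima of A (where A''>0): A(-2)=-12. Local minima of B: B(-2)=-4.
So the global minimum of L is A(-2) + B(-2) − 2 = -12 − 4 − 2 = -18, attained at (-2, -2).

-18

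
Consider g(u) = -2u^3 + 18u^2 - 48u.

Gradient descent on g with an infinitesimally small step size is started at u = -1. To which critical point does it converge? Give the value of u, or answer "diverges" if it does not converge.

2

g'(u) = -6(u - 4)(u - 2), so g'(-1) = -90.
Gradient descent moves in the -g' direction, i.e. u is increasing.
The nearest critical point in that direction is u = 2, where g'' = 12 > 0 (a local minimum). The iterate converges there.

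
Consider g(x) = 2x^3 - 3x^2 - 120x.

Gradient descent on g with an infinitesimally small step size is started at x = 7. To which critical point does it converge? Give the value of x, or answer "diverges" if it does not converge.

g'(x) = 6(x - 5)(x + 4), so g'(7) = 132.
Gradient descent moves in the -g' direction, i.e. x is decreasing.
The nearest critical point in that direction is x = 5, where g'' = 54 > 0 (a local minimum). The iterate converges there.

5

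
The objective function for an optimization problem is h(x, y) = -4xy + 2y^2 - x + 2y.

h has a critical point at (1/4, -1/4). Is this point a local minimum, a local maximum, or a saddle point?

The Hessian of h is constant: H = [[0, -4], [-4, 4]].
det(H) = 0·4 − (-4)² = -16.
Since det(H) < 0, H is indefinite and the critical point is a saddle point.

saddle point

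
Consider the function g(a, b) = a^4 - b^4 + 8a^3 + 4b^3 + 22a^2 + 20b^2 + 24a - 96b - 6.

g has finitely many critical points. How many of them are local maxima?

g separates as a function of a plus a function of b, so ∇g=0 decouples.
∂g/∂a = 4(a + 1)(a + 2)(a + 3) = 0 at a ∈ {-3, -2, -1}; ∂g/∂b = -4(b - 4)(b - 2)(b + 3) = 0 at b ∈ {-3, 2, 4}.
The Hessian is diagonal: diag(g_aa, g_bb). Second derivatives: g_aa(-3)=8, g_aa(-2)=-4, g_aa(-1)=8; g_bb(-3)=-140, g_bb(2)=40, g_bb(4)=-56.
Local maxima occur where both diagonal entries negative: (-2, -3), (-2, 4). Count: 2.

2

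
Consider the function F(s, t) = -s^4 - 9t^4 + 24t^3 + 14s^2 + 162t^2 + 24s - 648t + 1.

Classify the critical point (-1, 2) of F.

local minimum

The mixed partial ∂²F/∂s∂t is 0, so the Hessian at any point is diag(F_ss, F_tt) = diag(4(-3s^2 + 7), 36(-3t^2 + 4t + 9)).
At (-1, 2): H = diag(16, 180).
Both eigenvalues are positive, so H is positive definite: a local minimum.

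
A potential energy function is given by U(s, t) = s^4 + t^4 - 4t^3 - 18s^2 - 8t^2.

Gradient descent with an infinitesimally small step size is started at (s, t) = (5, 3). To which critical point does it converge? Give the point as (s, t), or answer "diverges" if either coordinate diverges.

U is separable, so gradient descent decouples: s follows -∂U/∂s, t follows -∂U/∂t.
∂U/∂s = 4s(s - 3)(s + 3); at s=5 this is 320, so s decreases.
∂U/∂t = 4t(t - 4)(t + 1); at t=3 this is -48, so t increases.
s converges to its nearest critical value 3 (a local min of the s-part); t converges to 4. The iterate converges to (3, 4).

(3, 4)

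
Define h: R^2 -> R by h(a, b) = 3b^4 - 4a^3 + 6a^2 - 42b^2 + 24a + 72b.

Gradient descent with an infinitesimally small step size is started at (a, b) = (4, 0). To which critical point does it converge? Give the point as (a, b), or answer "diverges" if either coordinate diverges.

diverges

h is separable, so gradient descent decouples: a follows -∂h/∂a, b follows -∂h/∂b.
∂h/∂a = -12(a - 2)(a + 1); at a=4 this is -120, so a increases.
∂h/∂b = 12(b - 2)(b - 1)(b + 3); at b=0 this is 72, so b decreases.
The a-coordinate has no critical point in that direction and runs off to infinity.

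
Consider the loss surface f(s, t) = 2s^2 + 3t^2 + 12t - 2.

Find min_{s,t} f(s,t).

f(s,t) separates as P(s) + Q(t) − 2, so its minimum is min P + min Q − 2.
P'(s) = 4s vanishes at s ∈ {0}; Q'(t) = 6(t + 2) vanishes at t ∈ {-2}.
Local minima of P (where P''>0): P(0)=0. Local minima of Q: Q(-2)=-12.
So the global minimum of f is P(0) + Q(-2) − 2 = 0 − 12 − 2 = -14, attained at (0, -2).

-14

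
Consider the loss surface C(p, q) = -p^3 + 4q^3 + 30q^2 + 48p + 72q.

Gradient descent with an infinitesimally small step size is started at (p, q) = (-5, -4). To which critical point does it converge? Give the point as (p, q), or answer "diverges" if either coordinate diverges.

C is separable, so gradient descent decouples: p follows -∂C/∂p, q follows -∂C/∂q.
∂C/∂p = -3(p - 4)(p + 4); at p=-5 this is -27, so p increases.
∂C/∂q = 12(q + 2)(q + 3); at q=-4 this is 24, so q decreases.
The q-coordinate has no critical point in that direction and runs off to infinity.

diverges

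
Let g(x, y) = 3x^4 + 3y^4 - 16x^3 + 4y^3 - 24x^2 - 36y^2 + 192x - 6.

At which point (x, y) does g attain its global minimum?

(-2, -3)

g(x,y) separates as P(x) + Q(y) − 6, so its minimum is min P + min Q − 6.
P'(x) = 12(x - 4)(x - 2)(x + 2) vanishes at x ∈ {-2, 2, 4}; Q'(y) = 12y(y - 2)(y + 3) vanishes at y ∈ {-3, 0, 2}.
Local minima of P (where P''>0): P(-2)=-304, P(4)=128. Local minima of Q: Q(-3)=-189, Q(2)=-64.
So the global minimum of g is P(-2) + Q(-3) − 6 = -304 − 189 − 6 = -499, attained at (-2, -3).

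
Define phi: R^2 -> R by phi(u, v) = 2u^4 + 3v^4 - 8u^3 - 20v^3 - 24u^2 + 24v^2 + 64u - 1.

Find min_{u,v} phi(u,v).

phi(u,v) separates as P(u) + Q(v) − 1, so its minimum is min P + min Q − 1.
P'(u) = 8(u - 4)(u - 1)(u + 2) vanishes at u ∈ {-2, 1, 4}; Q'(v) = 12v(v - 4)(v - 1) vanishes at v ∈ {0, 1, 4}.
Local minima of P (where P''>0): P(-2)=-128, P(4)=-128. Local minima of Q: Q(0)=0, Q(4)=-128.
So the global minimum of phi is P(-2) + Q(4) − 1 = -128 − 128 − 1 = -257, attained at (-2, 4).

-257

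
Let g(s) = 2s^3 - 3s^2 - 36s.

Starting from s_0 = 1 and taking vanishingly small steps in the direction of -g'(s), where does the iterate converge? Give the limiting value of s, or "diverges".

g'(s) = 6(s - 3)(s + 2), so g'(1) = -36.
Gradient descent moves in the -g' direction, i.e. s is increasing.
The nearest critical point in that direction is s = 3, where g'' = 30 > 0 (a local minimum). The iterate converges there.

3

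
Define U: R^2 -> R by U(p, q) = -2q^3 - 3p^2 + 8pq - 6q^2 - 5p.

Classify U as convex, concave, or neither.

neither

The term -2q^3 is cubic, so the Hessian is not constant.
∂²U/∂q² = -12q - 12, which takes both signs as q varies (negative for sufficiently large q). A diagonal entry of the Hessian changing sign means the Hessian is neither positive- nor negative-semidefinite on all of R^2.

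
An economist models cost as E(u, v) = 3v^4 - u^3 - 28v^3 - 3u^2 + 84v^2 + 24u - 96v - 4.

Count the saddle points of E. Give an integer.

E separates as a function of u plus a function of v, so ∇E=0 decouples.
∂E/∂u = -3(u - 2)(u + 4) = 0 at u ∈ {-4, 2}; ∂E/∂v = 12(v - 4)(v - 2)(v - 1) = 0 at v ∈ {1, 2, 4}.
The Hessian is diagonal: diag(E_uu, E_vv). Second derivatives: E_uu(-4)=18, E_uu(2)=-18; E_vv(1)=36, E_vv(2)=-24, E_vv(4)=72.
Saddle points occur where the two diagonal entries have opposite signs: (-4, 2), (2, 1), (2, 4). Count: 3.

3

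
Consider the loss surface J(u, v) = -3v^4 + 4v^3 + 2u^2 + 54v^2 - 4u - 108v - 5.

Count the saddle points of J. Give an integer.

J separates as a function of u plus a function of v, so ∇J=0 decouples.
∂J/∂u = 4(u - 1) = 0 at u ∈ {1}; ∂J/∂v = -12(v - 3)(v - 1)(v + 3) = 0 at v ∈ {-3, 1, 3}.
The Hessian is diagonal: diag(J_uu, J_vv). Second derivatives: J_uu(1)=4; J_vv(-3)=-288, J_vv(1)=96, J_vv(3)=-144.
Saddle points occur where the two diagonal entries have opposite signs: (1, -3), (1, 3). Count: 2.

2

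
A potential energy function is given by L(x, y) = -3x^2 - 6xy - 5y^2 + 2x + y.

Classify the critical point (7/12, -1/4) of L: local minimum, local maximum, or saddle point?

The Hessian of L is constant: H = [[-6, -6], [-6, -10]].
det(H) = (-6)·(-10) − (-6)² = 24.
det(H) > 0 and tr(H) = -16 < 0, so H is negative definite and the point is a local maximum.

local maximum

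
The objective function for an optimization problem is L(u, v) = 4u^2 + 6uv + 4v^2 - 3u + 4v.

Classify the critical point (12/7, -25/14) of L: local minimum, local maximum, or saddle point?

The Hessian of L is constant: H = [[8, 6], [6, 8]].
det(H) = 8·8 − 6² = 28.
det(H) > 0 and tr(H) = 16 > 0, so H is positive definite and the point is a local minimum.

local minimum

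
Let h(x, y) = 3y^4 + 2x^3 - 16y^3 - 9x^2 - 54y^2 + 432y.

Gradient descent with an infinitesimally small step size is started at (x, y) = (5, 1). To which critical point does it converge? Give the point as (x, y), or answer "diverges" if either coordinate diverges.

h is separable, so gradient descent decouples: x follows -∂h/∂x, y follows -∂h/∂y.
∂h/∂x = 6x(x - 3); at x=5 this is 60, so x decreases.
∂h/∂y = 12(y - 4)(y - 3)(y + 3); at y=1 this is 288, so y decreases.
x converges to its nearest critical value 3 (a local min of the x-part); y converges to -3. The iterate converges to (3, -3).

(3, -3)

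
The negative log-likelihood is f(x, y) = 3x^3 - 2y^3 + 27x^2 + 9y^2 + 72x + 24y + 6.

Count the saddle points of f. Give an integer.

2

f separates as a function of x plus a function of y, so ∇f=0 decouples.
∂f/∂x = 9(x + 2)(x + 4) = 0 at x ∈ {-4, -2}; ∂f/∂y = -6(y - 4)(y + 1) = 0 at y ∈ {-1, 4}.
The Hessian is diagonal: diag(f_xx, f_yy). Second derivatives: f_xx(-4)=-18, f_xx(-2)=18; f_yy(-1)=30, f_yy(4)=-30.
Saddle points occur where the two diagonal entries have opposite signs: (-4, -1), (-2, 4). Count: 2.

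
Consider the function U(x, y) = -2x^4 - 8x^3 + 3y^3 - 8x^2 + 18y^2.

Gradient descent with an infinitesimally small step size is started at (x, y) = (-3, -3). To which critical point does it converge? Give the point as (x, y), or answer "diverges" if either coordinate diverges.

diverges

U is separable, so gradient descent decouples: x follows -∂U/∂x, y follows -∂U/∂y.
∂U/∂x = -8x(x + 1)(x + 2); at x=-3 this is 48, so x decreases.
∂U/∂y = 9y(y + 4); at y=-3 this is -27, so y increases.
The x-coordinate has no critical point in that direction and runs off to infinity.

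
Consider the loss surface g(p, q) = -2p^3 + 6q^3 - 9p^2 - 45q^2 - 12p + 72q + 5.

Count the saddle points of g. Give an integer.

g separates as a function of p plus a function of q, so ∇g=0 decouples.
∂g/∂p = -6(p + 1)(p + 2) = 0 at p ∈ {-2, -1}; ∂g/∂q = 18(q - 4)(q - 1) = 0 at q ∈ {1, 4}.
The Hessian is diagonal: diag(g_pp, g_qq). Second derivatives: g_pp(-2)=6, g_pp(-1)=-6; g_qq(1)=-54, g_qq(4)=54.
Saddle points occur where the two diagonal entries have opposite signs: (-2, 1), (-1, 4). Count: 2.

2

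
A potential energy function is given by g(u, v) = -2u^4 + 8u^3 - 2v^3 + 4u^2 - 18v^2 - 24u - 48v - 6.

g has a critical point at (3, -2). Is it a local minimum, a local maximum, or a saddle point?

The mixed partial ∂²g/∂u∂v is 0, so the Hessian at any point is diag(g_uu, g_vv) = diag(8(-3u^2 + 6u + 1), -12(v + 3)).
At (3, -2): H = diag(-64, -12).
Both eigenvalues are negative, so H is negative definite: a local maximum.

local maximum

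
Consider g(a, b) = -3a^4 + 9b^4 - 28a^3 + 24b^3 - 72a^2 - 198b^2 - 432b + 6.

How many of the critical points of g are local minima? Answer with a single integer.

2

g separates as a function of a plus a function of b, so ∇g=0 decouples.
∂g/∂a = -12a(a + 3)(a + 4) = 0 at a ∈ {-4, -3, 0}; ∂g/∂b = 36(b - 3)(b + 1)(b + 4) = 0 at b ∈ {-4, -1, 3}.
The Hessian is diagonal: diag(g_aa, g_bb). Second derivatives: g_aa(-4)=-48, g_aa(-3)=36, g_aa(0)=-144; g_bb(-4)=756, g_bb(-1)=-432, g_bb(3)=1008.
Local minima occur where both diagonal entries positive: (-3, -4), (-3, 3). Count: 2.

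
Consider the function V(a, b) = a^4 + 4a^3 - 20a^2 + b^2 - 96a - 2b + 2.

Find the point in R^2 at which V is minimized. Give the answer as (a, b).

V(a,b) separates as P(a) + Q(b) + 2, so its minimum is min P + min Q + 2.
P'(a) = 4(a - 3)(a + 2)(a + 4) vanishes at a ∈ {-4, -2, 3}; Q'(b) = 2b - 2 vanishes at b ∈ {1}.
Local minima of P (where P''>0): P(-4)=64, P(3)=-279. Local minima of Q: Q(1)=-1.
So the global minimum of V is P(3) + Q(1) + 2 = -279 − 1 + 2 = -278, attained at (3, 1).

(3, 1)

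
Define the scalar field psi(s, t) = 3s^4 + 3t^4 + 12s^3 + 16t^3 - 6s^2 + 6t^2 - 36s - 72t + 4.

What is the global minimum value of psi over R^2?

-70

psi(s,t) separates as P(s) + Q(t) + 4, so its minimum is min P + min Q + 4.
P'(s) = 12(s - 1)(s + 1)(s + 3) vanishes at s ∈ {-3, -1, 1}; Q'(t) = 12(t - 1)(t + 2)(t + 3) vanishes at t ∈ {-3, -2, 1}.
Local minima of P (where P''>0): P(-3)=-27, P(1)=-27. Local minima of Q: Q(-3)=81, Q(1)=-47.
So the global minimum of psi is P(-3) + Q(1) + 4 = -27 − 47 + 4 = -70, attained at (-3, 1).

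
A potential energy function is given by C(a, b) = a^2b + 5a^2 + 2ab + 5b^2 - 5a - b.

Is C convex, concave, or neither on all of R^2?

neither

The term a^2b is cubic, so the Hessian is not constant.
∂²C/∂a² = 2b + 10, which takes both signs as b varies (negative for sufficiently negative b). A diagonal entry of the Hessian changing sign means the Hessian is neither positive- nor negative-semidefinite on all of R^2.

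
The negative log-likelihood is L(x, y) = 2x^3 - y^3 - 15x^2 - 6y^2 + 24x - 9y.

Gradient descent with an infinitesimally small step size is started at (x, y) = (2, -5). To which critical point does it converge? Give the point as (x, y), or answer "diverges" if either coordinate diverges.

(4, -3)

L is separable, so gradient descent decouples: x follows -∂L/∂x, y follows -∂L/∂y.
∂L/∂x = 6(x - 4)(x - 1); at x=2 this is -12, so x increases.
∂L/∂y = -3(y + 1)(y + 3); at y=-5 this is -24, so y increases.
x converges to its nearest critical value 4 (a local min of the x-part); y converges to -3. The iterate converges to (4, -3).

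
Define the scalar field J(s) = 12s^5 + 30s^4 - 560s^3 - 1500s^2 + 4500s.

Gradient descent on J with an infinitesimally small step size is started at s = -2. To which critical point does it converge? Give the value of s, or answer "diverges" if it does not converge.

J'(s) = 60(s - 5)(s - 1)(s + 3)(s + 5), so J'(-2) = 3780.
Gradient descent moves in the -J' direction, i.e. s is decreasing.
The nearest critical point in that direction is s = -3, where J'' = 3840 > 0 (a local minimum). The iterate converges there.

-3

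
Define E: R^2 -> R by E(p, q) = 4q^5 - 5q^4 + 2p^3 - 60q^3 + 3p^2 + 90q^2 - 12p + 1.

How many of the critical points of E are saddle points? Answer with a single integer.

E separates as a function of p plus a function of q, so ∇E=0 decouples.
∂E/∂p = 6(p - 1)(p + 2) = 0 at p ∈ {-2, 1}; ∂E/∂q = 20q(q - 3)(q - 1)(q + 3) = 0 at q ∈ {-3, 0, 1, 3}.
The Hessian is diagonal: diag(E_pp, E_qq). Second derivatives: E_pp(-2)=-18, E_pp(1)=18; E_qq(-3)=-1440, E_qq(0)=180, E_qq(1)=-160, E_qq(3)=720.
Saddle points occur where the two diagonal entries have opposite signs: (-2, 0), (-2, 3), (1, -3), (1, 1). Count: 4.

4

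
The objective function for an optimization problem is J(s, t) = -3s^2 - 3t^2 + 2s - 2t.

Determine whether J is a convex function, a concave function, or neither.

concave

J is quadratic, so its Hessian is the constant matrix H = [[-6, 0], [0, -6]].
det(H) = 36, tr(H) = -12.
det(H) > 0 and tr(H) < 0, so H is negative definite everywhere: concave.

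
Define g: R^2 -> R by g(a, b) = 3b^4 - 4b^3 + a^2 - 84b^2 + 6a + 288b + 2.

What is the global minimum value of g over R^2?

g(a,b) separates as P(a) + Q(b) + 2, so its minimum is min P + min Q + 2.
P'(a) = 2a + 6 vanishes at a ∈ {-3}; Q'(b) = 12(b - 3)(b - 2)(b + 4) vanishes at b ∈ {-4, 2, 3}.
Local minima of P (where P''>0): P(-3)=-9. Local minima of Q: Q(-4)=-1472, Q(3)=243.
So the global minimum of g is P(-3) + Q(-4) + 2 = -9 − 1472 + 2 = -1479, attained at (-3, -4).

-1479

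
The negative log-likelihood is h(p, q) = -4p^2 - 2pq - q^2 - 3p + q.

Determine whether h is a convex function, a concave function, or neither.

h is quadratic, so its Hessian is the constant matrix H = [[-8, -2], [-2, -2]].
det(H) = 12, tr(H) = -10.
det(H) > 0 and tr(H) < 0, so H is negative definite everywhere: concave.

concave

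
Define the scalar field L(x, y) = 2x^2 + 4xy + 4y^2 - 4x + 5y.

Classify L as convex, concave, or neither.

L is quadratic, so its Hessian is the constant matrix H = [[4, 4], [4, 8]].
det(H) = 16, tr(H) = 12.
det(H) > 0 and tr(H) > 0, so H is positive definite everywhere: convex.

convex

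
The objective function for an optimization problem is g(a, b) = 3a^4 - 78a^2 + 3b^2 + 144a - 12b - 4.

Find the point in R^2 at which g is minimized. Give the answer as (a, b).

(-4, 2)

g(a,b) separates as P(a) + Q(b) − 4, so its minimum is min P + min Q − 4.
P'(a) = 12(a - 3)(a - 1)(a + 4) vanishes at a ∈ {-4, 1, 3}; Q'(b) = 6b - 12 vanishes at b ∈ {2}.
Local minima of P (where P''>0): P(-4)=-1056, P(3)=-27. Local minima of Q: Q(2)=-12.
So the global minimum of g is P(-4) + Q(2) − 4 = -1056 − 12 − 4 = -1072, attained at (-4, 2).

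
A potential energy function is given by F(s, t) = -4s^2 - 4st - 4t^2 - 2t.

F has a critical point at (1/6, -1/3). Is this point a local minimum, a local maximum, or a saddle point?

The Hessian of F is constant: H = [[-8, -4], [-4, -8]].
det(H) = (-8)·(-8) − (-4)² = 48.
det(H) > 0 and tr(H) = -16 < 0, so H is negative definite and the point is a local maximum.

local maximum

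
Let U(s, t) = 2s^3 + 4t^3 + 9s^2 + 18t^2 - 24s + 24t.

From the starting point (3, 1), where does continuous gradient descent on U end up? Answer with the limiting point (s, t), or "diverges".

U is separable, so gradient descent decouples: s follows -∂U/∂s, t follows -∂U/∂t.
∂U/∂s = 6(s - 1)(s + 4); at s=3 this is 84, so s decreases.
∂U/∂t = 12(t + 1)(t + 2); at t=1 this is 72, so t decreases.
s converges to its nearest critical value 1 (a local min of the s-part); t converges to -1. The iterate converges to (1, -1).

(1, -1)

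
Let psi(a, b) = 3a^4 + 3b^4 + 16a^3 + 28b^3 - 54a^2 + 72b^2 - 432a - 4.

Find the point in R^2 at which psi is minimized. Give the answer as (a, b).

psi(a,b) separates as P(a) + Q(b) − 4, so its minimum is min P + min Q − 4.
P'(a) = 12(a - 3)(a + 3)(a + 4) vanishes at a ∈ {-4, -3, 3}; Q'(b) = 12b(b + 3)(b + 4) vanishes at b ∈ {-4, -3, 0}.
Local minima of P (where P''>0): P(-4)=608, P(3)=-1107. Local minima of Q: Q(-4)=128, Q(0)=0.
So the global minimum of psi is P(3) + Q(0) − 4 = -1107 + 0 − 4 = -1111, attained at (3, 0).

(3, 0)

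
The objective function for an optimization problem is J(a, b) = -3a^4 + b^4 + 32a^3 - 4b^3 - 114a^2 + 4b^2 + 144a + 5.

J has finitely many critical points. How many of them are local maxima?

J separates as a function of a plus a function of b, so ∇J=0 decouples.
∂J/∂a = -12(a - 4)(a - 3)(a - 1) = 0 at a ∈ {1, 3, 4}; ∂J/∂b = 4b(b - 2)(b - 1) = 0 at b ∈ {0, 1, 2}.
The Hessian is diagonal: diag(J_aa, J_bb). Second derivatives: J_aa(1)=-72, J_aa(3)=24, J_aa(4)=-36; J_bb(0)=8, J_bb(1)=-4, J_bb(2)=8.
Local maxima occur where both diagonal entries negative: (1, 1), (4, 1). Count: 2.

2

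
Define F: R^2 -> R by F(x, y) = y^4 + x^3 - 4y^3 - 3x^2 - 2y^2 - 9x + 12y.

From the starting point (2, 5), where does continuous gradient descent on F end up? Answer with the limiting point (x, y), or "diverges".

(3, 3)

F is separable, so gradient descent decouples: x follows -∂F/∂x, y follows -∂F/∂y.
∂F/∂x = 3(x - 3)(x + 1); at x=2 this is -9, so x increases.
∂F/∂y = 4(y - 3)(y - 1)(y + 1); at y=5 this is 192, so y decreases.
x converges to its nearest critical value 3 (a local min of the x-part); y converges to 3. The iterate converges to (3, 3).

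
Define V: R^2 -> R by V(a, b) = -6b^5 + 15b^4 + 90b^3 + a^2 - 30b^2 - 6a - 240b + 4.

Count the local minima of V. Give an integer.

2

V separates as a function of a plus a function of b, so ∇V=0 decouples.
∂V/∂a = 2(a - 3) = 0 at a ∈ {3}; ∂V/∂b = -30(b - 4)(b - 1)(b + 1)(b + 2) = 0 at b ∈ {-2, -1, 1, 4}.
The Hessian is diagonal: diag(V_aa, V_bb). Second derivatives: V_aa(3)=2; V_bb(-2)=540, V_bb(-1)=-300, V_bb(1)=540, V_bb(4)=-2700.
Local minima occur where both diagonal entries positive: (3, -2), (3, 1). Count: 2.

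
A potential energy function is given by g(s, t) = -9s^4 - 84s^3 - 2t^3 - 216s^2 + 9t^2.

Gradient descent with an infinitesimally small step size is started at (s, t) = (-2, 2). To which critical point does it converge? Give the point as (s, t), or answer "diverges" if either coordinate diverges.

(-3, 0)

g is separable, so gradient descent decouples: s follows -∂g/∂s, t follows -∂g/∂t.
∂g/∂s = -36s(s + 3)(s + 4); at s=-2 this is 144, so s decreases.
∂g/∂t = -6t(t - 3); at t=2 this is 12, so t decreases.
s converges to its nearest critical value -3 (a local min of the s-part); t converges to 0. The iterate converges to (-3, 0).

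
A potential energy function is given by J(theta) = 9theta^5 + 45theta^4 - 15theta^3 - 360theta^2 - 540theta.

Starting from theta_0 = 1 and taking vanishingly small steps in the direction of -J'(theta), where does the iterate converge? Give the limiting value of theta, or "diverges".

2

J'(theta) = 45(theta - 2)(theta + 1)(theta + 2)(theta + 3), so J'(1) = -1080.
Gradient descent moves in the -J' direction, i.e. theta is increasing.
The nearest critical point in that direction is theta = 2, where J'' = 2700 > 0 (a local minimum). The iterate converges there.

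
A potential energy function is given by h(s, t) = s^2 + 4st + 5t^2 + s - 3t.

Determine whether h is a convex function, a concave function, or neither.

h is quadratic, so its Hessian is the constant matrix H = [[2, 4], [4, 10]].
det(H) = 4, tr(H) = 12.
det(H) > 0 and tr(H) > 0, so H is positive definite everywhere: convex.

convex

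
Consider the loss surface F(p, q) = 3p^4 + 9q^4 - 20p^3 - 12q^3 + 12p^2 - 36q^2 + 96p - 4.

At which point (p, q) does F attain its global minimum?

F(p,q) separates as A(p) + B(q) − 4, so its minimum is min A + min B − 4.
A'(p) = 12(p - 4)(p - 2)(p + 1) vanishes at p ∈ {-1, 2, 4}; B'(q) = 36q(q - 2)(q + 1) vanishes at q ∈ {-1, 0, 2}.
Local minima of A (where A''>0): A(-1)=-61, A(4)=64. Local minima of B: B(-1)=-15, B(2)=-96.
So the global minimum of F is A(-1) + B(2) − 4 = -61 − 96 − 4 = -161, attained at (-1, 2).

(-1, 2)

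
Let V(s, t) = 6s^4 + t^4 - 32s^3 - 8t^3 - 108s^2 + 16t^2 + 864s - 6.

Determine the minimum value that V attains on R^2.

V(s,t) separates as P(s) + Q(t) − 6, so its minimum is min P + min Q − 6.
P'(s) = 24(s - 4)(s - 3)(s + 3) vanishes at s ∈ {-3, 3, 4}; Q'(t) = 4t(t - 4)(t - 2) vanishes at t ∈ {0, 2, 4}.
Local minima of P (where P''>0): P(-3)=-2214, P(4)=1216. Local minima of Q: Q(0)=0, Q(4)=0.
So the global minimum of V is P(-3) + Q(0) − 6 = -2214 + 0 − 6 = -2220, attained at (-3, 0).

-2220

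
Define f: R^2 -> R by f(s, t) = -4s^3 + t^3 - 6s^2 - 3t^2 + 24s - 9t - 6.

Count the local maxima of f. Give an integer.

f separates as a function of s plus a function of t, so ∇f=0 decouples.
∂f/∂s = -12(s - 1)(s + 2) = 0 at s ∈ {-2, 1}; ∂f/∂t = 3(t - 3)(t + 1) = 0 at t ∈ {-1, 3}.
The Hessian is diagonal: diag(f_ss, f_tt). Second derivatives: f_ss(-2)=36, f_ss(1)=-36; f_tt(-1)=-12, f_tt(3)=12.
Local maxima occur where both diagonal entries negative: (1, -1). Count: 1.

1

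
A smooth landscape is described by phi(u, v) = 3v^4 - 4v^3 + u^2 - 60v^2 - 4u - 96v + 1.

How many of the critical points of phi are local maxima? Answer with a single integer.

0

phi separates as a function of u plus a function of v, so ∇phi=0 decouples.
∂phi/∂u = 2(u - 2) = 0 at u ∈ {2}; ∂phi/∂v = 12(v - 4)(v + 1)(v + 2) = 0 at v ∈ {-2, -1, 4}.
The Hessian is diagonal: diag(phi_uu, phi_vv). Second derivatives: phi_uu(2)=2; phi_vv(-2)=72, phi_vv(-1)=-60, phi_vv(4)=360.
Local maxima occur where both diagonal entries negative: none. Count: 0.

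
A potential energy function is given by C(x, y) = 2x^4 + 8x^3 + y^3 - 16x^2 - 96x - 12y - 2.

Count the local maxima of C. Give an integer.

1

C separates as a function of x plus a function of y, so ∇C=0 decouples.
∂C/∂x = 8(x - 2)(x + 2)(x + 3) = 0 at x ∈ {-3, -2, 2}; ∂C/∂y = 3(y - 2)(y + 2) = 0 at y ∈ {-2, 2}.
The Hessian is diagonal: diag(C_xx, C_yy). Second derivatives: C_xx(-3)=40, C_xx(-2)=-32, C_xx(2)=160; C_yy(-2)=-12, C_yy(2)=12.
Local maxima occur where both diagonal entries negative: (-2, -2). Count: 1.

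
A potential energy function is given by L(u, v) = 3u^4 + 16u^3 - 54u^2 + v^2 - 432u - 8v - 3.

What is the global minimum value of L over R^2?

-1126

L(u,v) separates as P(u) + Q(v) − 3, so its minimum is min P + min Q − 3.
P'(u) = 12(u - 3)(u + 3)(u + 4) vanishes at u ∈ {-4, -3, 3}; Q'(v) = 2v - 8 vanishes at v ∈ {4}.
Local minima of P (where P''>0): P(-4)=608, P(3)=-1107. Local minima of Q: Q(4)=-16.
So the global minimum of L is P(3) + Q(4) − 3 = -1107 − 16 − 3 = -1126, attained at (3, 4).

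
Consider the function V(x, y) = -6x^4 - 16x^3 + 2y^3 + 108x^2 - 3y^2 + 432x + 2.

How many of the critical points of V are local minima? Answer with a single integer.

1

V separates as a function of x plus a function of y, so ∇V=0 decouples.
∂V/∂x = -24(x - 3)(x + 2)(x + 3) = 0 at x ∈ {-3, -2, 3}; ∂V/∂y = 6y(y - 1) = 0 at y ∈ {0, 1}.
The Hessian is diagonal: diag(V_xx, V_yy). Second derivatives: V_xx(-3)=-144, V_xx(-2)=120, V_xx(3)=-720; V_yy(0)=-6, V_yy(1)=6.
Local minima occur where both diagonal entries positive: (-2, 1). Count: 1.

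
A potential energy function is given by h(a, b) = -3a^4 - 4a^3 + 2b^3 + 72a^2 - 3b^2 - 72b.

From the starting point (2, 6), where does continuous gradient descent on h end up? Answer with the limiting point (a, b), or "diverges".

(0, 4)

h is separable, so gradient descent decouples: a follows -∂h/∂a, b follows -∂h/∂b.
∂h/∂a = -12a(a - 3)(a + 4); at a=2 this is 144, so a decreases.
∂h/∂b = 6(b - 4)(b + 3); at b=6 this is 108, so b decreases.
a converges to its nearest critical value 0 (a local min of the a-part); b converges to 4. The iterate converges to (0, 4).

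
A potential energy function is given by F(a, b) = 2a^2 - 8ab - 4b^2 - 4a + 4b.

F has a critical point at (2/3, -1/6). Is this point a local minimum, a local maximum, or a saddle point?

saddle point

The Hessian of F is constant: H = [[4, -8], [-8, -8]].
det(H) = 4·(-8) − (-8)² = -96.
Since det(H) < 0, H is indefinite and the critical point is a saddle point.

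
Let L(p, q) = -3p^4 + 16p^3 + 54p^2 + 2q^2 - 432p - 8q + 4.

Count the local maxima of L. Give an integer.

L separates as a function of p plus a function of q, so ∇L=0 decouples.
∂L/∂p = -12(p - 4)(p - 3)(p + 3) = 0 at p ∈ {-3, 3, 4}; ∂L/∂q = 4(q - 2) = 0 at q ∈ {2}.
The Hessian is diagonal: diag(L_pp, L_qq). Second derivatives: L_pp(-3)=-504, L_pp(3)=72, L_pp(4)=-84; L_qq(2)=4.
Local maxima occur where both diagonal entries negative: none. Count: 0.

0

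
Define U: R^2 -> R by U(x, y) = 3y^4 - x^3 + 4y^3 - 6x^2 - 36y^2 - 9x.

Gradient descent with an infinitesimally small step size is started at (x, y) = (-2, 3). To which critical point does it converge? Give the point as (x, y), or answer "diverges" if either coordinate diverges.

(-3, 2)

U is separable, so gradient descent decouples: x follows -∂U/∂x, y follows -∂U/∂y.
∂U/∂x = -3(x + 1)(x + 3); at x=-2 this is 3, so x decreases.
∂U/∂y = 12y(y - 2)(y + 3); at y=3 this is 216, so y decreases.
x converges to its nearest critical value -3 (a local min of the x-part); y converges to 2. The iterate converges to (-3, 2).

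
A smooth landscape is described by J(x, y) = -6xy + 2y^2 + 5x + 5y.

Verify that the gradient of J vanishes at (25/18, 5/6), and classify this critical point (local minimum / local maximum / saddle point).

∇J = (-6y + 5, -6x + 4y + 5); substituting (25/18, 5/6) gives ∇J = (0, 0), so (25/18, 5/6) is indeed a critical point.
The Hessian of J is constant: H = [[0, -6], [-6, 4]].
det(H) = 0·4 − (-6)² = -36.
Since det(H) < 0, H is indefinite and the critical point is a saddle point.

saddle point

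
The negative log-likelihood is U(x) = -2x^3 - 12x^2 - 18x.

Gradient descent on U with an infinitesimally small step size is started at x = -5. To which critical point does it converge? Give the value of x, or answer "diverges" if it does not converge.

U'(x) = -6(x + 1)(x + 3), so U'(-5) = -48.
Gradient descent moves in the -U' direction, i.e. x is increasing.
The nearest critical point in that direction is x = -3, where U'' = 12 > 0 (a local minimum). The iterate converges there.

-3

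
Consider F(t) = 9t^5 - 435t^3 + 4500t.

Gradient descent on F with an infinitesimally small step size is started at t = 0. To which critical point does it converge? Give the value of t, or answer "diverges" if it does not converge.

-2

F'(t) = 45(t - 5)(t - 2)(t + 2)(t + 5), so F'(0) = 4500.
Gradient descent moves in the -F' direction, i.e. t is decreasing.
The nearest critical point in that direction is t = -2, where F'' = 3780 > 0 (a local minimum). The iterate converges there.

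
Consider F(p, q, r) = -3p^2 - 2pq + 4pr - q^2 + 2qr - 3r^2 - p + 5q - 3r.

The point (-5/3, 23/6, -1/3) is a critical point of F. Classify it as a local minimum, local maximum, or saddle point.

The Hessian is constant: H = [[-6, -2, 4], [-2, -2, 2], [4, 2, -6]].
Leading principal minors: Δ₁ = -6, Δ₂ = 8, Δ₃ = -24.
The minors alternate sign starting negative (−, +, −), so H is negative definite: a local maximum.

local maximum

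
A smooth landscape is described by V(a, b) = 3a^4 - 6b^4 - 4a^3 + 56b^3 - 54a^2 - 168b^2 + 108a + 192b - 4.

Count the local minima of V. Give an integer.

2

V separates as a function of a plus a function of b, so ∇V=0 decouples.
∂V/∂a = 12(a - 3)(a - 1)(a + 3) = 0 at a ∈ {-3, 1, 3}; ∂V/∂b = -24(b - 4)(b - 2)(b - 1) = 0 at b ∈ {1, 2, 4}.
The Hessian is diagonal: diag(V_aa, V_bb). Second derivatives: V_aa(-3)=288, V_aa(1)=-96, V_aa(3)=144; V_bb(1)=-72, V_bb(2)=48, V_bb(4)=-144.
Local minima occur where both diagonal entries positive: (-3, 2), (3, 2). Count: 2.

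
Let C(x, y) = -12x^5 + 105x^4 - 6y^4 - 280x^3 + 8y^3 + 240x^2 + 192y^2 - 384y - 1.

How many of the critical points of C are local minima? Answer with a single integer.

2

C separates as a function of x plus a function of y, so ∇C=0 decouples.
∂C/∂x = -60x(x - 4)(x - 2)(x - 1) = 0 at x ∈ {0, 1, 2, 4}; ∂C/∂y = -24(y - 4)(y - 1)(y + 4) = 0 at y ∈ {-4, 1, 4}.
The Hessian is diagonal: diag(C_xx, C_yy). Second derivatives: C_xx(0)=480, C_xx(1)=-180, C_xx(2)=240, C_xx(4)=-1440; C_yy(-4)=-960, C_yy(1)=360, C_yy(4)=-576.
Local minima occur where both diagonal entries positive: (0, 1), (2, 1). Count: 2.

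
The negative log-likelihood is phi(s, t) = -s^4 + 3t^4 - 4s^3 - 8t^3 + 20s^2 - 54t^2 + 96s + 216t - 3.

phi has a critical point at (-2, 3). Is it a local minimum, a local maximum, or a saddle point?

The mixed partial ∂²phi/∂s∂t is 0, so the Hessian at any point is diag(phi_ss, phi_tt) = diag(4(-3s^2 - 6s + 10), 12(3t^2 - 4t - 9)).
At (-2, 3): H = diag(40, 72).
Both eigenvalues are positive, so H is positive definite: a local minimum.

local minimum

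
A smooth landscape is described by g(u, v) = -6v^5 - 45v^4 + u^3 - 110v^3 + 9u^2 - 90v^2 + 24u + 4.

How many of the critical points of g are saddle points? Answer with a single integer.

g separates as a function of u plus a function of v, so ∇g=0 decouples.
∂g/∂u = 3(u + 2)(u + 4) = 0 at u ∈ {-4, -2}; ∂g/∂v = -30v(v + 1)(v + 2)(v + 3) = 0 at v ∈ {-3, -2, -1, 0}.
The Hessian is diagonal: diag(g_uu, g_vv). Second derivatives: g_uu(-4)=-6, g_uu(-2)=6; g_vv(-3)=180, g_vv(-2)=-60, g_vv(-1)=60, g_vv(0)=-180.
Saddle points occur where the two diagonal entries have opposite signs: (-4, -3), (-4, -1), (-2, -2), (-2, 0). Count: 4.

4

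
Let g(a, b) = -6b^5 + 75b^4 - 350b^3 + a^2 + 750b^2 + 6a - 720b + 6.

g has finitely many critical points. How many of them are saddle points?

g separates as a function of a plus a function of b, so ∇g=0 decouples.
∂g/∂a = 2(a + 3) = 0 at a ∈ {-3}; ∂g/∂b = -30(b - 4)(b - 3)(b - 2)(b - 1) = 0 at b ∈ {1, 2, 3, 4}.
The Hessian is diagonal: diag(g_aa, g_bb). Second derivatives: g_aa(-3)=2; g_bb(1)=180, g_bb(2)=-60, g_bb(3)=60, g_bb(4)=-180.
Saddle points occur where the two diagonal entries have opposite signs: (-3, 2), (-3, 4). Count: 2.

2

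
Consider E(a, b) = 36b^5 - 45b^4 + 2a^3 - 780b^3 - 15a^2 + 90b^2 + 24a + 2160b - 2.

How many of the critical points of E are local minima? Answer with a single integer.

E separates as a function of a plus a function of b, so ∇E=0 decouples.
∂E/∂a = 6(a - 4)(a - 1) = 0 at a ∈ {1, 4}; ∂E/∂b = 180(b - 4)(b - 1)(b + 1)(b + 3) = 0 at b ∈ {-3, -1, 1, 4}.
The Hessian is diagonal: diag(E_aa, E_bb). Second derivatives: E_aa(1)=-18, E_aa(4)=18; E_bb(-3)=-10080, E_bb(-1)=3600, E_bb(1)=-4320, E_bb(4)=18900.
Local minima occur where both diagonal entries positive: (4, -1), (4, 4). Count: 2.

2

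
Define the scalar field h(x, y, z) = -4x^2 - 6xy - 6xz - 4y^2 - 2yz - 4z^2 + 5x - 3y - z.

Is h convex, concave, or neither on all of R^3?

h is quadratic, so its Hessian is the constant matrix H = [[-8, -6, -6], [-6, -8, -2], [-6, -2, -8]].
Leading principal minors: -8, 28, -48.
Signs alternate −, +, − ⇒ H ≺ 0 ⇒ concave.

concave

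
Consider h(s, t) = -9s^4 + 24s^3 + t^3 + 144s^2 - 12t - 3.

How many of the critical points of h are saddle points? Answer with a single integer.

h separates as a function of s plus a function of t, so ∇h=0 decouples.
∂h/∂s = -36s(s - 4)(s + 2) = 0 at s ∈ {-2, 0, 4}; ∂h/∂t = 3(t - 2)(t + 2) = 0 at t ∈ {-2, 2}.
The Hessian is diagonal: diag(h_ss, h_tt). Second derivatives: h_ss(-2)=-432, h_ss(0)=288, h_ss(4)=-864; h_tt(-2)=-12, h_tt(2)=12.
Saddle points occur where the two diagonal entries have opposite signs: (-2, 2), (0, -2), (4, 2). Count: 3.

3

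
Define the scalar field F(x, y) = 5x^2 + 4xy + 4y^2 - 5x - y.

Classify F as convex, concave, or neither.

F is quadratic, so its Hessian is the constant matrix H = [[10, 4], [4, 8]].
det(H) = 64, tr(H) = 18.
det(H) > 0 and tr(H) > 0, so H is positive definite everywhere: convex.

convex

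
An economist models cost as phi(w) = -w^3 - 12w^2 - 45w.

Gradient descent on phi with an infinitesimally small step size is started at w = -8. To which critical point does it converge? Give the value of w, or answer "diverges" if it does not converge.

-5

phi'(w) = -3(w + 3)(w + 5), so phi'(-8) = -45.
Gradient descent moves in the -phi' direction, i.e. w is increasing.
The nearest critical point in that direction is w = -5, where phi'' = 6 > 0 (a local minimum). The iterate converges there.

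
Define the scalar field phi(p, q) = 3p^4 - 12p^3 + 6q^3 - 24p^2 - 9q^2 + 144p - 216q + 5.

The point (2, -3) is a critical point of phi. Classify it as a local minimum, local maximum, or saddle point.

local maximum

The mixed partial ∂²phi/∂p∂q is 0, so the Hessian at any point is diag(phi_pp, phi_qq) = diag(12(3p^2 - 6p - 4), 18(2q - 1)).
At (2, -3): H = diag(-48, -126).
Both eigenvalues are negative, so H is negative definite: a local maximum.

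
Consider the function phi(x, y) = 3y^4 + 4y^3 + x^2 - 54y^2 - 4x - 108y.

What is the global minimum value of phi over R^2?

-463

phi(x,y) separates as P(x) + Q(y), so its minimum is min P + min Q.
P'(x) = 2x - 4 vanishes at x ∈ {2}; Q'(y) = 12(y - 3)(y + 1)(y + 3) vanishes at y ∈ {-3, -1, 3}.
Local minima of P (where P''>0): P(2)=-4. Local minima of Q: Q(-3)=-27, Q(3)=-459.
So the global minimum of phi is P(2) + Q(3) = -4 − 459 = -463, attained at (2, 3).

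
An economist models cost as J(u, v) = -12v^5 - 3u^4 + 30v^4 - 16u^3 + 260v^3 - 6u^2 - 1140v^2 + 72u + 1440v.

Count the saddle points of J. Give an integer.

J separates as a function of u plus a function of v, so ∇J=0 decouples.
∂J/∂u = -12(u - 1)(u + 2)(u + 3) = 0 at u ∈ {-3, -2, 1}; ∂J/∂v = -60(v - 3)(v - 2)(v - 1)(v + 4) = 0 at v ∈ {-4, 1, 2, 3}.
The Hessian is diagonal: diag(J_uu, J_vv). Second derivatives: J_uu(-3)=-48, J_uu(-2)=36, J_uu(1)=-144; J_vv(-4)=12600, J_vv(1)=-600, J_vv(2)=360, J_vv(3)=-840.
Saddle points occur where the two diagonal entries have opposite signs: (-3, -4), (-3, 2), (-2, 1), (-2, 3), (1, -4), (1, 2). Count: 6.

6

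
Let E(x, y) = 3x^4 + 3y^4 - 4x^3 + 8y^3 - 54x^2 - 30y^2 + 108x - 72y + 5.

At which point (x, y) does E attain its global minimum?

(-3, 2)

E(x,y) separates as P(x) + Q(y) + 5, so its minimum is min P + min Q + 5.
P'(x) = 12(x - 3)(x - 1)(x + 3) vanishes at x ∈ {-3, 1, 3}; Q'(y) = 12(y - 2)(y + 1)(y + 3) vanishes at y ∈ {-3, -1, 2}.
Local minima of P (where P''>0): P(-3)=-459, P(3)=-27. Local minima of Q: Q(-3)=-27, Q(2)=-152.
So the global minimum of E is P(-3) + Q(2) + 5 = -459 − 152 + 5 = -606, attained at (-3, 2).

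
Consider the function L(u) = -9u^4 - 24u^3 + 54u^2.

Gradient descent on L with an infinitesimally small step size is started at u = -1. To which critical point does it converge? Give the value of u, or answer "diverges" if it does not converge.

0

L'(u) = -36u(u - 1)(u + 3), so L'(-1) = -144.
Gradient descent moves in the -L' direction, i.e. u is increasing.
The nearest critical point in that direction is u = 0, where L'' = 108 > 0 (a local minimum). The iterate converges there.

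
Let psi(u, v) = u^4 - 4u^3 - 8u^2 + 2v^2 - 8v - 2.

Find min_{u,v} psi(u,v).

psi(u,v) separates as P(u) + Q(v) − 2, so its minimum is min P + min Q − 2.
P'(u) = 4u(u - 4)(u + 1) vanishes at u ∈ {-1, 0, 4}; Q'(v) = 4v - 8 vanishes at v ∈ {2}.
Local minima of P (where P''>0): P(-1)=-3, P(4)=-128. Local minima of Q: Q(2)=-8.
So the global minimum of psi is P(4) + Q(2) − 2 = -128 − 8 − 2 = -138, attained at (4, 2).

-138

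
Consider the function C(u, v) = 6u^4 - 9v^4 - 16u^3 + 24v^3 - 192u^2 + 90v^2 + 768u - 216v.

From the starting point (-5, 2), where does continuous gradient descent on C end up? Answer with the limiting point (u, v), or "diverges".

C is separable, so gradient descent decouples: u follows -∂C/∂u, v follows -∂C/∂v.
∂C/∂u = 24(u - 4)(u - 2)(u + 4); at u=-5 this is -1512, so u increases.
∂C/∂v = -36(v - 3)(v - 1)(v + 2); at v=2 this is 144, so v decreases.
u converges to its nearest critical value -4 (a local min of the u-part); v converges to 1. The iterate converges to (-4, 1).

(-4, 1)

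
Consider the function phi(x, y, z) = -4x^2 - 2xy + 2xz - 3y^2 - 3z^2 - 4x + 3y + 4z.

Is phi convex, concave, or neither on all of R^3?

phi is quadratic, so its Hessian is the constant matrix H = [[-8, -2, 2], [-2, -6, 0], [2, 0, -6]].
Leading principal minors: -8, 44, -240.
Signs alternate −, +, − ⇒ H ≺ 0 ⇒ concave.

concave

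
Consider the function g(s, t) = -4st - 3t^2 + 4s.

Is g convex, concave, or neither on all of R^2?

g is quadratic, so its Hessian is the constant matrix H = [[0, -4], [-4, -6]].
det(H) = -16, tr(H) = -6.
det(H) < 0, so H is indefinite: neither convex nor concave.

neither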